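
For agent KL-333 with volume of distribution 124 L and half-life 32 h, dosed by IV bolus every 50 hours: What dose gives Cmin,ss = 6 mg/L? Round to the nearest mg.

1454 mg

τ/t½ = 50/32 ≈ 1.5625, so f = (1/2)^(50/32) ≈ 0.338564.
Cmin,ss = (D/Vd)·f/(1−f), so D = Cmin,ss·Vd·(1−f)/f.
D = 6 × 124 × (1−f)/f ≈ 6 × 124 × 1.95365 ≈ 1453.52 mg.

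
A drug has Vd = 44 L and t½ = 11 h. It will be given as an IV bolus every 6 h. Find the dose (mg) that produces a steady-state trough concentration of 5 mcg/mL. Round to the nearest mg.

τ/t½ = 6/11 ≈ 0.54545, so f = (1/2)^(6/11) ≈ 0.685175.
Cmin,ss = (D/Vd)·f/(1−f), so D = Cmin,ss·Vd·(1−f)/f.
D = 5 × 44 × (1−f)/f ≈ 5 × 44 × 0.45948 ≈ 101.09 mg.

101 mg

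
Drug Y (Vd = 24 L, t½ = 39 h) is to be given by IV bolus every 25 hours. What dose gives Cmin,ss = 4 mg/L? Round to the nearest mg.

54 mg

τ/t½ = 25/39 ≈ 0.64103, so f = (1/2)^(25/39) ≈ 0.641257.
Cmin,ss = (D/Vd)·f/(1−f), so D = Cmin,ss·Vd·(1−f)/f.
D = 4 × 24 × (1−f)/f ≈ 4 × 24 × 0.55944 ≈ 53.71 mg.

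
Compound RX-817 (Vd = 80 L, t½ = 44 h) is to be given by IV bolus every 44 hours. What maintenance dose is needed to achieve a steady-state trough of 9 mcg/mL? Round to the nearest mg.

τ/t½ = 44/44 ≈ 1, so f = (1/2)^(44/44) ≈ 0.500000.
Cmin,ss = (D/Vd)·f/(1−f), so D = Cmin,ss·Vd·(1−f)/f.
D = 9 × 80 × (1−f)/f ≈ 9 × 80 × 1.00000 ≈ 720.00 mg.

720 mg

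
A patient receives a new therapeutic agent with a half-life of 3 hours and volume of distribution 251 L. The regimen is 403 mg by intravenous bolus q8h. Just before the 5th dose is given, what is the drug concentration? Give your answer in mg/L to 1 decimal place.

f = (1/2)^(τ/t½) = (1/2)^(8/3) ≈ 0.1575.
C₀ = D/Vd = 403/251 ≈ 1.606 mg/L.
Before the 5th dose, 4 doses have been given. Superposition: Cmin = C₀·(f + f² + … + f^4).
≈ 1.606 × (0.1575 + 0.0248 + 0.0039 + 0.0006) ≈ 1.606 × 0.1868 ≈ 0.300 mg/L.

0.3 mg/L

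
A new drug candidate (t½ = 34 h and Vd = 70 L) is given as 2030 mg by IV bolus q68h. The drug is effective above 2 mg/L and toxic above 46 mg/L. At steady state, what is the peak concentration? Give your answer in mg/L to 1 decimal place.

38.7 mg/L

The dosing interval is 2 half-lives, so f = 2^(−2) = 0.25.
Accumulation ratio R = 1/(1 − f) = 1/0.75 = 4/3.
Single-dose peak C₀ = D/Vd = 2030/70 = 29 mg/L.
Steady-state peak Cmax,ss = C₀·R = 29 × 4/3 ≈ 38.667 mg/L.
Peak 38.7 mg/L vs MTC 46 mg/L: below toxic threshold.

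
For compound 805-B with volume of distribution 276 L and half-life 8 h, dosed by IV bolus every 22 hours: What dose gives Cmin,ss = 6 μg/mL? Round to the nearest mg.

τ/t½ = 22/8 ≈ 2.75, so f = (1/2)^(22/8) ≈ 0.148651.
Cmin,ss = (D/Vd)·f/(1−f), so D = Cmin,ss·Vd·(1−f)/f.
D = 6 × 276 × (1−f)/f ≈ 6 × 276 × 5.72717 ≈ 9484.19 mg.

9484 mg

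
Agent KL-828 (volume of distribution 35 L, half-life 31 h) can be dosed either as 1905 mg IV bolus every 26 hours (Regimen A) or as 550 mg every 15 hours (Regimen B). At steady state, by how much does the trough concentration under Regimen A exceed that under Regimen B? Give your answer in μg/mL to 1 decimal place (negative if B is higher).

Regimen A: f = (1/2)^(26/31) ≈ 0.5591; Cmin,ss = (1905/35)·f/(1−f) ≈ 69.020 μg/mL.
Regimen B: f = (1/2)^(15/31) ≈ 0.7151; Cmin,ss = (550/35)·f/(1−f) ≈ 39.443 μg/mL.
Difference ≈ 69.020 − 39.443 ≈ 29.577 μg/mL.

29.6 μg/mL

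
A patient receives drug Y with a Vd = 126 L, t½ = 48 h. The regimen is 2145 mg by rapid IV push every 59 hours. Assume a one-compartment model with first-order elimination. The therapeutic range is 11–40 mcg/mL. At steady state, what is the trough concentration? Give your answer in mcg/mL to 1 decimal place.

12.7 mcg/mL

Over one 59-h interval, 59/48 ≈ 1.2292 half-lives elapse, leaving f ≈ 0.4266 of each dose.
Each bolus raises the concentration by D/Vd = 2145/126 ≈ 17.024 mcg/mL.
Steady-state trough Cmin,ss = C₀·f/(1−f) ≈ 17.024 × 0.4266/0.5734 ≈ 12.666 mcg/mL.
Trough 12.7 mcg/mL vs MEC 11 mcg/mL: adequate.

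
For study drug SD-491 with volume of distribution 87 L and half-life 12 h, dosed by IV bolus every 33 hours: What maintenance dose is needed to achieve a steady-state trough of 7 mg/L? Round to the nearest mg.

3488 mg

τ/t½ = 33/12 ≈ 2.75, so f = (1/2)^(33/12) ≈ 0.148651.
Cmin,ss = (D/Vd)·f/(1−f), so D = Cmin,ss·Vd·(1−f)/f.
D = 7 × 87 × (1−f)/f ≈ 7 × 87 × 5.72717 ≈ 3487.85 mg.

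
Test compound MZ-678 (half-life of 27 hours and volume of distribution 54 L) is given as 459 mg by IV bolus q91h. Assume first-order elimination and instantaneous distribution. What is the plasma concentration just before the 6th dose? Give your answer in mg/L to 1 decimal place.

0.9 mg/L

f = (1/2)^(τ/t½) = (1/2)^(91/27) ≈ 0.0967.
C₀ = D/Vd = 459/54 ≈ 8.500 mg/L.
Before the 6th dose, 5 doses have been given. Superposition: Cmin = C₀·(f + f² + … + f^5).
≈ 8.500 × (0.0967 + 0.0094 + 0.0009 + 0.0001 + 0.0000) ≈ 8.500 × 0.1071 ≈ 0.910 mg/L.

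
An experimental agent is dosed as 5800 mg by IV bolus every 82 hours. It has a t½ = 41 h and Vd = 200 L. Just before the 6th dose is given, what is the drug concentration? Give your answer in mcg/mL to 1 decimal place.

f = (1/2)^(τ/t½) = (1/2)^(82/41) ≈ 0.2500.
C₀ = D/Vd = 5800/200 ≈ 29.000 mcg/mL.
Before the 6th dose, 5 doses have been given. Superposition: Cmin = C₀·(f + f² + … + f^5).
≈ 29.000 × (0.2500 + 0.0625 + 0.0156 + 0.0039 + 0.0010) ≈ 29.000 × 0.3330 ≈ 9.657 mcg/mL.

9.7 mcg/mL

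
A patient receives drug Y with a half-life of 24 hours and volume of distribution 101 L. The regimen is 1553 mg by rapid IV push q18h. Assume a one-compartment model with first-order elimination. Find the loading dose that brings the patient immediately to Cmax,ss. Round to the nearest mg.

f = (1/2)^(18/24) ≈ 0.594604; accumulation ratio R = 1/(1−f) ≈ 2.46672.
Loading dose to hit Cmax,ss on first dose: D_load = D_maint·R ≈ 1553 × 2.46672 ≈ 3830.82 mg.

3831 mg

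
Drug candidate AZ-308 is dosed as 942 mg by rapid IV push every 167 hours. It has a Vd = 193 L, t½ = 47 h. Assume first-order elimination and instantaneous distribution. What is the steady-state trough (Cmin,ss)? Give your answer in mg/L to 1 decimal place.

Over one 167-h interval, 167/47 ≈ 3.5532 half-lives elapse, leaving f ≈ 0.0852 of each dose.
Single-dose peak C₀ = D/Vd = 942/193 ≈ 4.881 mg/L.
Steady-state trough Cmin,ss = C₀·f/(1−f) ≈ 4.881 × 0.0852/0.9148 ≈ 0.455 mg/L.

0.5 mg/L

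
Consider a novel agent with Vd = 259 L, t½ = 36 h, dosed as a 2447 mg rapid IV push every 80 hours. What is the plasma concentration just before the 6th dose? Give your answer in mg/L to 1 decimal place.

2.6 mg/L

f = (1/2)^(τ/t½) = (1/2)^(80/36) ≈ 0.2143.
C₀ = D/Vd = 2447/259 ≈ 9.448 mg/L.
Before the 6th dose, 5 doses have been given. Superposition: Cmin = C₀·(f + f² + … + f^5).
≈ 9.448 × (0.2143 + 0.0459 + 0.0098 + 0.0021 + 0.0005) ≈ 9.448 × 0.2726 ≈ 2.576 mg/L.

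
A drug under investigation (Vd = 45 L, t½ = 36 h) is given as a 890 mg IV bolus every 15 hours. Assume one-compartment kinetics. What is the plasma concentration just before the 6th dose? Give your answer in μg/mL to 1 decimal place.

45.1 μg/mL

f = (1/2)^(τ/t½) = (1/2)^(15/36) ≈ 0.7492.
C₀ = D/Vd = 890/45 ≈ 19.778 μg/mL.
Before the 6th dose, 5 doses have been given. Superposition: Cmin = C₀·(f + f² + … + f^5).
≈ 19.778 × (0.7492 + 0.5613 + 0.4205 + 0.3151 + 0.2360) ≈ 19.778 × 2.2821 ≈ 45.135 μg/mL.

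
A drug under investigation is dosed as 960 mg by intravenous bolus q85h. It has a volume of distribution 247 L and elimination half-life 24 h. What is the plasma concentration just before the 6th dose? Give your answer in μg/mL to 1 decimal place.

0.4 μg/mL

f = (1/2)^(τ/t½) = (1/2)^(85/24) ≈ 0.0859.
C₀ = D/Vd = 960/247 ≈ 3.887 μg/mL.
Before the 6th dose, 5 doses have been given. Superposition: Cmin = C₀·(f + f² + … + f^5).
≈ 3.887 × (0.0859 + 0.0074 + 0.0006 + 0.0001 + 0.0000) ≈ 3.887 × 0.0940 ≈ 0.365 μg/mL.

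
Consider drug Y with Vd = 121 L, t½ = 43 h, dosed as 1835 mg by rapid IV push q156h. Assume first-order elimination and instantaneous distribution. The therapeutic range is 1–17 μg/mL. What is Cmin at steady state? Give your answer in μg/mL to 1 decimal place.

k = ln2/t½ = ln2/43 ≈ 0.016120 h⁻¹; fraction remaining f = e^(−kτ) = e^(−0.016120×156) ≈ 0.0809.
Accumulation ratio R = 1/(1 − f) ≈ 1/0.9191 ≈ 1.0880.
Each bolus raises the concentration by D/Vd = 1835/121 ≈ 15.165 μg/mL.
Cmax,ss = C₀/(1 − f) ≈ 15.165/0.9191 ≈ 16.500 μg/mL.
Steady-state trough Cmin,ss = Cmax,ss·f ≈ 16.500 × 0.0809 ≈ 1.335 μg/mL.
Trough 1.3 μg/mL vs MEC 1 μg/mL: adequate.

1.3 μg/mL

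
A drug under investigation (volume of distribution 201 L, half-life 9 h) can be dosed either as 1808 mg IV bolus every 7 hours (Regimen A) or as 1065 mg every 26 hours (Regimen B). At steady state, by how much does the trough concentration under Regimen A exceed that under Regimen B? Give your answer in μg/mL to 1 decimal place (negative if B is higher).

Regimen A: f = (1/2)^(7/9) ≈ 0.5833; Cmin,ss = (1808/201)·f/(1−f) ≈ 12.591 μg/mL.
Regimen B: f = (1/2)^(26/9) ≈ 0.1350; Cmin,ss = (1065/201)·f/(1−f) ≈ 0.827 μg/mL.
Difference ≈ 12.591 − 0.827 ≈ 11.764 μg/mL.

11.8 μg/mL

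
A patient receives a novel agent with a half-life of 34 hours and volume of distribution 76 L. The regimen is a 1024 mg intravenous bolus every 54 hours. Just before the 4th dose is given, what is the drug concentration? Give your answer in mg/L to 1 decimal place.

f = (1/2)^(τ/t½) = (1/2)^(54/34) ≈ 0.3326.
C₀ = D/Vd = 1024/76 ≈ 13.474 mg/L.
Before the 4th dose, 3 doses have been given. Superposition: Cmin = C₀·(f + f² + … + f^3).
≈ 13.474 × (0.3326 + 0.1106 + 0.0368) ≈ 13.474 × 0.4800 ≈ 6.468 mg/L.

6.5 mg/L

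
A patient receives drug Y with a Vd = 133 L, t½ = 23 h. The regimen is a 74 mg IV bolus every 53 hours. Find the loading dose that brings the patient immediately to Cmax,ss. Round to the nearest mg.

f = (1/2)^(53/23) ≈ 0.202452; accumulation ratio R = 1/(1−f) ≈ 1.25384.
Loading dose to hit Cmax,ss on first dose: D_load = D_maint·R ≈ 74 × 1.25384 ≈ 92.78 mg.

93 mg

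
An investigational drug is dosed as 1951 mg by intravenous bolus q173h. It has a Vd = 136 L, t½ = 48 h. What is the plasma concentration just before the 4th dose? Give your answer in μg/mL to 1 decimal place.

f = (1/2)^(τ/t½) = (1/2)^(173/48) ≈ 0.0822.
C₀ = D/Vd = 1951/136 ≈ 14.346 μg/mL.
Before the 4th dose, 3 doses have been given. Superposition: Cmin = C₀·(f + f² + … + f^3).
≈ 14.346 × (0.0822 + 0.0068 + 0.0006) ≈ 14.346 × 0.0896 ≈ 1.285 μg/mL.

1.3 μg/mL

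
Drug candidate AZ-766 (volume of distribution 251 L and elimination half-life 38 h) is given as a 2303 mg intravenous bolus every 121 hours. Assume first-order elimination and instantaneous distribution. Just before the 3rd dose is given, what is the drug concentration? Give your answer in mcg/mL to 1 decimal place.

f = (1/2)^(τ/t½) = (1/2)^(121/38) ≈ 0.1100.
C₀ = D/Vd = 2303/251 ≈ 9.175 mcg/mL.
Before the 3rd dose, 2 doses have been given. Superposition: Cmin = C₀·(f + f²).
≈ 9.175 × (0.1100 + 0.0121) ≈ 9.175 × 0.1221 ≈ 1.120 mcg/mL.

1.1 mcg/mL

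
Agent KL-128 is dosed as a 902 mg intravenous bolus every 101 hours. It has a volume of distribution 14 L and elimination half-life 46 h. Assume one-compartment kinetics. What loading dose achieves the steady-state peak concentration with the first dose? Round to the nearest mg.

1154 mg

f = (1/2)^(101/46) ≈ 0.218295; accumulation ratio R = 1/(1−f) ≈ 1.27925.
Loading dose to hit Cmax,ss on first dose: D_load = D_maint·R ≈ 902 × 1.27925 ≈ 1153.88 mg.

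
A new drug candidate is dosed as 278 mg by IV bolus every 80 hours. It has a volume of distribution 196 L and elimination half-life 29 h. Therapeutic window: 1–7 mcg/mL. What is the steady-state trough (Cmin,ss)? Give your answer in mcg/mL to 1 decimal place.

0.2 mcg/mL

k = ln2/t½ = ln2/29 ≈ 0.023902 h⁻¹; fraction remaining f = e^(−kτ) = e^(−0.023902×80) ≈ 0.1478.
At steady state, accumulation factor R = 1/(1 − e^(−kτ)) ≈ 1.1734.
Each bolus raises the concentration by D/Vd = 278/196 ≈ 1.418 mcg/mL.
Steady-state peak Cmax,ss = C₀·R ≈ 1.418 × 1.1734 ≈ 1.664 mcg/mL.
Steady-state trough Cmin,ss = Cmax,ss·f ≈ 1.664 × 0.1478 ≈ 0.246 mcg/mL.
Trough 0.2 mcg/mL vs MEC 1 mcg/mL: subtherapeutic.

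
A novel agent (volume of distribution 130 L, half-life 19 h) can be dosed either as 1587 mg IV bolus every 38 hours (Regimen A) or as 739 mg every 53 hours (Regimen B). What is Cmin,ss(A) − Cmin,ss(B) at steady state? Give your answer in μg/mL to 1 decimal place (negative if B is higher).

Regimen A: f = (1/2)^(38/19) ≈ 0.2500; Cmin,ss = (1587/130)·f/(1−f) ≈ 4.069 μg/mL.
Regimen B: f = (1/2)^(53/19) ≈ 0.1446; Cmin,ss = (739/130)·f/(1−f) ≈ 0.961 μg/mL.
Difference ≈ 4.069 − 0.961 ≈ 3.108 μg/mL.

3.1 μg/mL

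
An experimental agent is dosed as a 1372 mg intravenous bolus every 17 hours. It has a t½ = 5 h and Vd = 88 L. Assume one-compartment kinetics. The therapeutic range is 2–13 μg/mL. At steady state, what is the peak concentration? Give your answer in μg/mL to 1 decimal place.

Over one 17-h interval, 17/5 ≈ 3.4 half-lives elapse, leaving f ≈ 0.0947 of each dose.
Accumulation ratio R = 1/(1 − f) ≈ 1/0.9053 ≈ 1.1046.
Each bolus raises the concentration by D/Vd = 1372/88 ≈ 15.591 μg/mL.
Steady-state peak Cmax,ss = C₀·R ≈ 15.591 × 1.1046 ≈ 17.222 μg/mL.
Peak 17.2 μg/mL vs MTC 13 μg/mL: exceeds toxic threshold.

17.2 μg/mL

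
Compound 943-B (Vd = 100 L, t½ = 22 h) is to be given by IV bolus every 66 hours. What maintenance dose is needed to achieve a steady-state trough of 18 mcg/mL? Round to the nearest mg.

τ/t½ = 66/22 ≈ 3, so f = (1/2)^(66/22) ≈ 0.125000.
Cmin,ss = (D/Vd)·f/(1−f), so D = Cmin,ss·Vd·(1−f)/f.
D = 18 × 100 × (1−f)/f ≈ 18 × 100 × 7.00000 ≈ 12600.00 mg.

12600 mg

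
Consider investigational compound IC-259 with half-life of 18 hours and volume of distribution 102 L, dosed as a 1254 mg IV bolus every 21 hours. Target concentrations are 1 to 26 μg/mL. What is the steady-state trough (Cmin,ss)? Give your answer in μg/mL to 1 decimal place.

9.9 μg/mL

τ/t½ = 21/18 ≈ 1.1667, so fraction remaining f = (1/2)^(21/18) ≈ 0.4454.
At steady state, accumulation factor R = 1/(1 − e^(−kτ)) ≈ 1.8031.
Each bolus raises the concentration by D/Vd = 1254/102 ≈ 12.294 μg/mL.
Cmax,ss = C₀/(1 − f) ≈ 12.294/0.5546 ≈ 22.167 μg/mL.
One interval later, Cmin,ss = Cmax,ss·e^(−kτ) ≈ 22.167 × 0.4454 ≈ 9.873 μg/mL.
Trough 9.9 μg/mL vs MEC 1 μg/mL: adequate.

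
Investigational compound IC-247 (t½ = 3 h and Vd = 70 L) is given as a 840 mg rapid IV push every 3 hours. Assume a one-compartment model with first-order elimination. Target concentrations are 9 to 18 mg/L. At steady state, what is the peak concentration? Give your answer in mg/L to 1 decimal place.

24.0 mg/L

τ = 3 h = 1 half-life, so f = (1/2)^1 = 0.5.
Accumulation ratio R = 1/(1 − f) = 1/0.5 = 2/1.
Single-dose peak C₀ = D/Vd = 840/70 = 12 mg/L.
Steady-state peak Cmax,ss = C₀·R = 12 × 2/1 ≈ 24.000 mg/L.
Peak 24.0 mg/L vs MTC 18 mg/L: exceeds toxic threshold.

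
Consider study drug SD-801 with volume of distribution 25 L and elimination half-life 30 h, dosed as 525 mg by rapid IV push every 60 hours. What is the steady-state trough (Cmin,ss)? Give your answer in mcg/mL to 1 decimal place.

The dosing interval is 2 half-lives, so f = 2^(−2) = 0.25.
At steady state, R = 1/(1 − 0.25) = 4/3.
Single-dose peak C₀ = D/Vd = 525/25 = 21 mcg/mL.
Steady-state peak Cmax,ss = C₀·R = 21 × 4/3 ≈ 28.000 mcg/mL.
Steady-state trough Cmin,ss = Cmax,ss·f ≈ 28.000 × 0.25 ≈ 7.000 mcg/mL.

7.0 mcg/mL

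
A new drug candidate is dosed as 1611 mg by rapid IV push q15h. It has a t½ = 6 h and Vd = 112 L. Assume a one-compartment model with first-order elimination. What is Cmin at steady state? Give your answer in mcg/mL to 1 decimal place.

3.1 mcg/mL

Over one 15-h interval, 15/6 ≈ 2.5 half-lives elapse, leaving f ≈ 0.1768 of each dose.
At steady state, accumulation factor R = 1/(1 − e^(−kτ)) ≈ 1.2148.
Each bolus raises the concentration by D/Vd = 1611/112 ≈ 14.384 mcg/mL.
Steady-state peak Cmax,ss = C₀·R ≈ 14.384 × 1.2148 ≈ 17.474 mcg/mL.
One interval later, Cmin,ss = Cmax,ss·e^(−kτ) ≈ 17.474 × 0.1768 ≈ 3.089 mcg/mL.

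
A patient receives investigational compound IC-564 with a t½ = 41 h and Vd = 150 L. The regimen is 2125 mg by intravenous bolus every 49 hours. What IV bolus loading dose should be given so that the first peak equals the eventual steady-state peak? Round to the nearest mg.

f = (1/2)^(49/41) ≈ 0.436750; accumulation ratio R = 1/(1−f) ≈ 1.77541.
Loading dose to hit Cmax,ss on first dose: D_load = D_maint·R ≈ 2125 × 1.77541 ≈ 3772.75 mg.

3773 mg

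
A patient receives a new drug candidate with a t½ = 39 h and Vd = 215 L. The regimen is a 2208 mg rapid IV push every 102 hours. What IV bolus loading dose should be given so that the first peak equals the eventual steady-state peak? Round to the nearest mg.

2639 mg

f = (1/2)^(102/39) ≈ 0.163189; accumulation ratio R = 1/(1−f) ≈ 1.19501.
Loading dose to hit Cmax,ss on first dose: D_load = D_maint·R ≈ 2208 × 1.19501 ≈ 2638.58 mg.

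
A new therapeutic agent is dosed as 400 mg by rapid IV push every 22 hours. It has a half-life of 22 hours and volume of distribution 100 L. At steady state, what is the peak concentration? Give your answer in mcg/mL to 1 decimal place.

8.0 mcg/mL

The dosing interval is 1 half-life, so f = 2^(−1) = 0.5.
Accumulation ratio R = 1/(1 − f) = 1/0.5 = 2/1.
Single-dose peak C₀ = D/Vd = 400/100 = 4 mcg/mL.
Steady-state peak Cmax,ss = C₀·R = 4 × 2/1 ≈ 8.000 mcg/mL.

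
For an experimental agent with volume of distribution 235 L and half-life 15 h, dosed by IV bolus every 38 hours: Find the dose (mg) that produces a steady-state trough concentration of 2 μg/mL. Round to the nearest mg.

2251 mg

τ/t½ = 38/15 ≈ 2.5333, so f = (1/2)^(38/15) ≈ 0.172739.
Cmin,ss = (D/Vd)·f/(1−f), so D = Cmin,ss·Vd·(1−f)/f.
D = 2 × 235 × (1−f)/f ≈ 2 × 235 × 4.78908 ≈ 2250.87 mg.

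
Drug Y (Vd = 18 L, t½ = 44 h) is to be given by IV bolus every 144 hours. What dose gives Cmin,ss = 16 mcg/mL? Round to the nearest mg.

τ/t½ = 144/44 ≈ 3.2727, so f = (1/2)^(144/44) ≈ 0.103469.
Cmin,ss = (D/Vd)·f/(1−f), so D = Cmin,ss·Vd·(1−f)/f.
D = 16 × 18 × (1−f)/f ≈ 16 × 18 × 8.66473 ≈ 2495.44 mg.

2495 mg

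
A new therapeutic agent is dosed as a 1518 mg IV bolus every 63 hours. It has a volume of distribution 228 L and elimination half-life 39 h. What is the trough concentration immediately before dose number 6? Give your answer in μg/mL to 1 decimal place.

3.2 μg/mL

f = (1/2)^(τ/t½) = (1/2)^(63/39) ≈ 0.3264.
C₀ = D/Vd = 1518/228 ≈ 6.658 μg/mL.
Before the 6th dose, 5 doses have been given. Superposition: Cmin = C₀·(f + f² + … + f^5).
≈ 6.658 × (0.3264 + 0.1065 + 0.0348 + 0.0114 + 0.0037) ≈ 6.658 × 0.4828 ≈ 3.214 μg/mL.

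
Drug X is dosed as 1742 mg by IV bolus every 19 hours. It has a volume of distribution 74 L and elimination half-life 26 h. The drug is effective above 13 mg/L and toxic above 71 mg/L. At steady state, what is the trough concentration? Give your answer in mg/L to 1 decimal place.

τ/t½ = 19/26 ≈ 0.73077, so fraction remaining f = (1/2)^(19/26) ≈ 0.6026.
At steady state, accumulation factor R = 1/(1 − e^(−kτ)) ≈ 2.5164.
Single-dose peak C₀ = D/Vd = 1742/74 ≈ 23.541 mg/L.
Cmax,ss = C₀/(1 − f) ≈ 23.541/0.3974 ≈ 59.238 mg/L.
One interval later, Cmin,ss = Cmax,ss·e^(−kτ) ≈ 59.238 × 0.6026 ≈ 35.697 mg/L.
Trough 35.7 mg/L vs MEC 13 mg/L: adequate.

35.7 mg/L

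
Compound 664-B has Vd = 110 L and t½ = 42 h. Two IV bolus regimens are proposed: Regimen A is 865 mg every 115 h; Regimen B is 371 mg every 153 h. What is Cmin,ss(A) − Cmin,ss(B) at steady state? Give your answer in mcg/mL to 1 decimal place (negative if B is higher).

1.1 mcg/mL

Regimen A: f = (1/2)^(115/42) ≈ 0.1499; Cmin,ss = (865/110)·f/(1−f) ≈ 1.387 mcg/mL.
Regimen B: f = (1/2)^(153/42) ≈ 0.0801; Cmin,ss = (371/110)·f/(1−f) ≈ 0.294 mcg/mL.
Difference ≈ 1.387 − 0.294 ≈ 1.093 mcg/mL.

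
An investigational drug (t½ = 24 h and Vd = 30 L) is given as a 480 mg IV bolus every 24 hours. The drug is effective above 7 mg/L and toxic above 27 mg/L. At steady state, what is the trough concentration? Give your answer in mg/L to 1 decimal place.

16.0 mg/L

The dosing interval is 1 half-life, so f = 2^(−1) = 0.5.
Accumulation ratio R = 1/(1 − f) = 1/0.5 = 2/1.
Single-dose peak C₀ = D/Vd = 480/30 = 16 mg/L.
Steady-state peak Cmax,ss = C₀·R = 16 × 2/1 ≈ 32.000 mg/L.
Steady-state trough Cmin,ss = Cmax,ss·f ≈ 32.000 × 0.5 ≈ 16.000 mg/L.
Trough 16.0 mg/L vs MEC 7 mg/L: adequate.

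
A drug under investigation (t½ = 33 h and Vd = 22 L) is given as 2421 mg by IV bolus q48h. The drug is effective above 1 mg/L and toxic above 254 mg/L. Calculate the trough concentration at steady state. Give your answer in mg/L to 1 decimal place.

Over one 48-h interval, 48/33 ≈ 1.4545 half-lives elapse, leaving f ≈ 0.3649 of each dose.
At steady state, accumulation factor R = 1/(1 − e^(−kτ)) ≈ 1.5746.
Single-dose peak C₀ = D/Vd = 2421/22 ≈ 110.045 mg/L.
Cmax,ss = C₀/(1 − f) ≈ 110.045/0.6351 ≈ 173.272 mg/L.
Steady-state trough Cmin,ss = Cmax,ss·f ≈ 173.272 × 0.3649 ≈ 63.227 mg/L.
Trough 63.2 mg/L vs MEC 1 mg/L: adequate.

63.2 mg/L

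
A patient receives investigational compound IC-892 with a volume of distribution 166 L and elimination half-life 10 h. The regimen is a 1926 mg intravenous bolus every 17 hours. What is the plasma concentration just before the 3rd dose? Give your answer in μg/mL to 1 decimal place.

f = (1/2)^(τ/t½) = (1/2)^(17/10) ≈ 0.3078.
C₀ = D/Vd = 1926/166 ≈ 11.602 μg/mL.
Before the 3rd dose, 2 doses have been given. Superposition: Cmin = C₀·(f + f²).
≈ 11.602 × (0.3078 + 0.0947) ≈ 11.602 × 0.4025 ≈ 4.670 μg/mL.

4.7 μg/mL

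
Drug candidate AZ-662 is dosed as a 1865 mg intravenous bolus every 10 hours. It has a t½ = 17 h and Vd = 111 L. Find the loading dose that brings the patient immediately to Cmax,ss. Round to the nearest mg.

5570 mg

f = (1/2)^(10/17) ≈ 0.665156; accumulation ratio R = 1/(1−f) ≈ 2.98647.
Loading dose to hit Cmax,ss on first dose: D_load = D_maint·R ≈ 1865 × 2.98647 ≈ 5569.77 mg.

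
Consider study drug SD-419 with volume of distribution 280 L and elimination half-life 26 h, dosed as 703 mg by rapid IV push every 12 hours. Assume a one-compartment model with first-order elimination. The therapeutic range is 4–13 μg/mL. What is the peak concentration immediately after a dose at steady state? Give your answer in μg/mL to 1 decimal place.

k = ln2/t½ = ln2/26 ≈ 0.026660 h⁻¹; fraction remaining f = e^(−kτ) = e^(−0.026660×12) ≈ 0.7262.
At steady state, accumulation factor R = 1/(1 − e^(−kτ)) ≈ 3.6523.
Single-dose peak C₀ = D/Vd = 703/280 ≈ 2.511 μg/mL.
Cmax,ss = C₀/(1 − f) ≈ 2.511/0.2738 ≈ 9.171 μg/mL.
Peak 9.2 μg/mL vs MTC 13 μg/mL: below toxic threshold.

9.2 μg/mL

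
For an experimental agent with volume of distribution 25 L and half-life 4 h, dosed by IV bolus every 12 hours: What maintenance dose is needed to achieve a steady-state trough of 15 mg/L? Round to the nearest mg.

τ/t½ = 12/4 ≈ 3, so f = (1/2)^(12/4) ≈ 0.125000.
Cmin,ss = (D/Vd)·f/(1−f), so D = Cmin,ss·Vd·(1−f)/f.
D = 15 × 25 × (1−f)/f ≈ 15 × 25 × 7.00000 ≈ 2625.00 mg.

2625 mg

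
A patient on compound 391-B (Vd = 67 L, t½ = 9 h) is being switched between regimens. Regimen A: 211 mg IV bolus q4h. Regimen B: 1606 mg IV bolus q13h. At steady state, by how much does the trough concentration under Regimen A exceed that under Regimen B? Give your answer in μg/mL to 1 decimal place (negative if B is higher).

Regimen A: f = (1/2)^(4/9) ≈ 0.7349; Cmin,ss = (211/67)·f/(1−f) ≈ 8.730 μg/mL.
Regimen B: f = (1/2)^(13/9) ≈ 0.3674; Cmin,ss = (1606/67)·f/(1−f) ≈ 13.921 μg/mL.
Difference ≈ 8.730 − 13.921 ≈ -5.191 μg/mL.

-5.2 μg/mL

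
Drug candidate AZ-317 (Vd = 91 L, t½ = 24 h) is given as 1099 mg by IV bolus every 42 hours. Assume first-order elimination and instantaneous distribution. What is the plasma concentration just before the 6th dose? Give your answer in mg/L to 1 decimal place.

5.1 mg/L

f = (1/2)^(τ/t½) = (1/2)^(42/24) ≈ 0.2973.
C₀ = D/Vd = 1099/91 ≈ 12.077 mg/L.
Before the 6th dose, 5 doses have been given. Superposition: Cmin = C₀·(f + f² + … + f^5).
≈ 12.077 × (0.2973 + 0.0884 + 0.0263 + 0.0078 + 0.0023) ≈ 12.077 × 0.4221 ≈ 5.098 mg/L.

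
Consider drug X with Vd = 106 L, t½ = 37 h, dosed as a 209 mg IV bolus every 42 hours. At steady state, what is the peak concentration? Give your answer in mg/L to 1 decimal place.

3.6 mg/L

τ/t½ = 42/37 ≈ 1.1351, so fraction remaining f = (1/2)^(42/37) ≈ 0.4553.
At steady state, accumulation factor R = 1/(1 − e^(−kτ)) ≈ 1.8359.
Single-dose peak C₀ = D/Vd = 209/106 ≈ 1.972 mg/L.
Steady-state peak Cmax,ss = C₀·R ≈ 1.972 × 1.8359 ≈ 3.620 mg/L.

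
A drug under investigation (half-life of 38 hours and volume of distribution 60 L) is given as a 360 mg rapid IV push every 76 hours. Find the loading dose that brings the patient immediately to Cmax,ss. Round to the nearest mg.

480 mg

f = (1/2)^(76/38) ≈ 0.250000; accumulation ratio R = 1/(1−f) ≈ 1.33333.
Loading dose to hit Cmax,ss on first dose: D_load = D_maint·R ≈ 360 × 1.33333 ≈ 480.00 mg.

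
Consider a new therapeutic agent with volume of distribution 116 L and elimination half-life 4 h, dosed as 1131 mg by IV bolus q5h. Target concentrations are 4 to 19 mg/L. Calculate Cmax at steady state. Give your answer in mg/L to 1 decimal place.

16.8 mg/L

Over one 5-h interval, 5/4 ≈ 1.25 half-lives elapse, leaving f ≈ 0.4204 of each dose.
Accumulation ratio R = 1/(1 − f) ≈ 1/0.5796 ≈ 1.7253.
Single-dose peak C₀ = D/Vd = 1131/116 ≈ 9.750 mg/L.
Steady-state peak Cmax,ss = C₀·R ≈ 9.750 × 1.7253 ≈ 16.822 mg/L.
Peak 16.8 mg/L vs MTC 19 mg/L: below toxic threshold.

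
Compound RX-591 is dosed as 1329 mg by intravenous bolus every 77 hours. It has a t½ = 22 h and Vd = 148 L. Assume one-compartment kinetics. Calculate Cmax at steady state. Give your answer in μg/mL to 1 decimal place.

k = ln2/t½ = ln2/22 ≈ 0.031507 h⁻¹; fraction remaining f = e^(−kτ) = e^(−0.031507×77) ≈ 0.0884.
At steady state, accumulation factor R = 1/(1 − e^(−kτ)) ≈ 1.0970.
Each bolus raises the concentration by D/Vd = 1329/148 ≈ 8.980 μg/mL.
Cmax,ss = C₀/(1 − f) ≈ 8.980/0.9116 ≈ 9.851 μg/mL.

9.9 μg/mL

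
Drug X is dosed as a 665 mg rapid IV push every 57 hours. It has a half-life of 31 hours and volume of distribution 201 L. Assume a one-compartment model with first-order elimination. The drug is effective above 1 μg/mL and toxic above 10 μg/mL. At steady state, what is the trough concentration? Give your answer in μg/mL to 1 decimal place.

k = ln2/t½ = ln2/31 ≈ 0.022360 h⁻¹; fraction remaining f = e^(−kτ) = e^(−0.022360×57) ≈ 0.2796.
At steady state, accumulation factor R = 1/(1 − e^(−kτ)) ≈ 1.3881.
Single-dose peak C₀ = D/Vd = 665/201 ≈ 3.308 μg/mL.
Cmax,ss = C₀/(1 − f) ≈ 3.308/0.7204 ≈ 4.592 μg/mL.
One interval later, Cmin,ss = Cmax,ss·e^(−kτ) ≈ 4.592 × 0.2796 ≈ 1.284 μg/mL.
Trough 1.3 μg/mL vs MEC 1 μg/mL: adequate.

1.3 μg/mL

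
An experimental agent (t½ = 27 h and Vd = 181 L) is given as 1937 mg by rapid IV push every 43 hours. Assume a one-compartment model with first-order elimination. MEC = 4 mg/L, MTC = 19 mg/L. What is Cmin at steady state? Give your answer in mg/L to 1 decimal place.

Over one 43-h interval, 43/27 ≈ 1.5926 half-lives elapse, leaving f ≈ 0.3316 of each dose.
At steady state, accumulation factor R = 1/(1 − e^(−kτ)) ≈ 1.4961.
Single-dose peak C₀ = D/Vd = 1937/181 ≈ 10.702 mg/L.
Steady-state peak Cmax,ss = C₀·R ≈ 10.702 × 1.4961 ≈ 16.011 mg/L.
Steady-state trough Cmin,ss = Cmax,ss·f ≈ 16.011 × 0.3316 ≈ 5.309 mg/L.
Trough 5.3 mg/L vs MEC 4 mg/L: adequate.

5.3 mg/L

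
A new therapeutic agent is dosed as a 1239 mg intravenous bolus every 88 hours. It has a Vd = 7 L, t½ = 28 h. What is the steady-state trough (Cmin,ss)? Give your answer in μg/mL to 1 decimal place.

k = ln2/t½ = ln2/28 ≈ 0.024755 h⁻¹; fraction remaining f = e^(−kτ) = e^(−0.024755×88) ≈ 0.1132.
Each bolus raises the concentration by D/Vd = 1239/7 ≈ 177.000 μg/mL.
Steady-state trough Cmin,ss = C₀·f/(1−f) ≈ 177.000 × 0.1132/0.8868 ≈ 22.594 μg/mL.

22.6 μg/mL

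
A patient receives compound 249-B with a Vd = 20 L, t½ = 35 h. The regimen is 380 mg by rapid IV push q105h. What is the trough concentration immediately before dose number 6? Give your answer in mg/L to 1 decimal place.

2.7 mg/L

f = (1/2)^(τ/t½) = (1/2)^(105/35) ≈ 0.1250.
C₀ = D/Vd = 380/20 ≈ 19.000 mg/L.
Before the 6th dose, 5 doses have been given. Superposition: Cmin = C₀·(f + f² + … + f^5).
≈ 19.000 × (0.1250 + 0.0156 + 0.0020 + 0.0002 + 0.0000) ≈ 19.000 × 0.1428 ≈ 2.713 mg/L.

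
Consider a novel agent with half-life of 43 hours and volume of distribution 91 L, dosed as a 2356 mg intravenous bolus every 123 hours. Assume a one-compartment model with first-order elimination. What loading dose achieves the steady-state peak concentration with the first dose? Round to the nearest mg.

2732 mg

f = (1/2)^(123/43) ≈ 0.137694; accumulation ratio R = 1/(1−f) ≈ 1.15968.
Loading dose to hit Cmax,ss on first dose: D_load = D_maint·R ≈ 2356 × 1.15968 ≈ 2732.21 mg.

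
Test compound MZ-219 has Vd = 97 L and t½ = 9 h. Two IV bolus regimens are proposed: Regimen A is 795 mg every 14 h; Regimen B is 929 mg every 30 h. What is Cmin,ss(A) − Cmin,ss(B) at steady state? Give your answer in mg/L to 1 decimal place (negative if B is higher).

3.2 mg/L

Regimen A: f = (1/2)^(14/9) ≈ 0.3402; Cmin,ss = (795/97)·f/(1−f) ≈ 4.226 mg/L.
Regimen B: f = (1/2)^(30/9) ≈ 0.0992; Cmin,ss = (929/97)·f/(1−f) ≈ 1.055 mg/L.
Difference ≈ 4.226 − 1.055 ≈ 3.171 mg/L.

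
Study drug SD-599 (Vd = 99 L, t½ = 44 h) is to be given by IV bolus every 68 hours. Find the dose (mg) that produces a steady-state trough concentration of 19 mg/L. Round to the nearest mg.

τ/t½ = 68/44 ≈ 1.5455, so f = (1/2)^(68/44) ≈ 0.342588.
Cmin,ss = (D/Vd)·f/(1−f), so D = Cmin,ss·Vd·(1−f)/f.
D = 19 × 99 × (1−f)/f ≈ 19 × 99 × 1.91896 ≈ 3609.56 mg.

3610 mg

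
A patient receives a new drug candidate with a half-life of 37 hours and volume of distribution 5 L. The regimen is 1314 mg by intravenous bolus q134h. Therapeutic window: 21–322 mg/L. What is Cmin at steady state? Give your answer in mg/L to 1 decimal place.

23.2 mg/L

τ/t½ = 134/37 ≈ 3.6216, so fraction remaining f = (1/2)^(134/37) ≈ 0.0812.
At steady state, accumulation factor R = 1/(1 − e^(−kτ)) ≈ 1.0884.
Each bolus raises the concentration by D/Vd = 1314/5 ≈ 262.800 mg/L.
Steady-state peak Cmax,ss = C₀·R ≈ 262.800 × 1.0884 ≈ 286.032 mg/L.
One interval later, Cmin,ss = Cmax,ss·e^(−kτ) ≈ 286.032 × 0.0812 ≈ 23.226 mg/L.
Trough 23.2 mg/L vs MEC 21 mg/L: adequate.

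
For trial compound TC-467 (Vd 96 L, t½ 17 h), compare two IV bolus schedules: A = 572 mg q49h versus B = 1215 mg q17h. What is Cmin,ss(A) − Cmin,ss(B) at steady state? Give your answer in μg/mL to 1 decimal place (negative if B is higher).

Regimen A: f = (1/2)^(49/17) ≈ 0.1356; Cmin,ss = (572/96)·f/(1−f) ≈ 0.935 μg/mL.
Regimen B: f = (1/2)^(17/17) ≈ 0.5000; Cmin,ss = (1215/96)·f/(1−f) ≈ 12.656 μg/mL.
Difference ≈ 0.935 − 12.656 ≈ -11.721 μg/mL.

-11.7 μg/mL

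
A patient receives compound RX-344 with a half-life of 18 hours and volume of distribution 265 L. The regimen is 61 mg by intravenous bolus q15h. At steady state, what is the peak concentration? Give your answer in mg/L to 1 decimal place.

τ/t½ = 15/18 ≈ 0.83333, so fraction remaining f = (1/2)^(15/18) ≈ 0.5612.
Accumulation ratio R = 1/(1 − f) ≈ 1/0.4388 ≈ 2.2789.
Each bolus raises the concentration by D/Vd = 61/265 ≈ 0.230 mg/L.
Steady-state peak Cmax,ss = C₀·R ≈ 0.230 × 2.2789 ≈ 0.524 mg/L.

0.5 mg/L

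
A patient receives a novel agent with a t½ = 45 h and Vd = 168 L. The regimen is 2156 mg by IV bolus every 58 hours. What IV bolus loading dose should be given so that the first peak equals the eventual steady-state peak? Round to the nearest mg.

f = (1/2)^(58/45) ≈ 0.409266; accumulation ratio R = 1/(1−f) ≈ 1.69281.
Loading dose to hit Cmax,ss on first dose: D_load = D_maint·R ≈ 2156 × 1.69281 ≈ 3649.70 mg.

3650 mg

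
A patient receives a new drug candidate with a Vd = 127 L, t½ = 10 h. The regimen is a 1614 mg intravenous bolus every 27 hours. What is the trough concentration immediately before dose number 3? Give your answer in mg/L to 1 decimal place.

2.3 mg/L

f = (1/2)^(τ/t½) = (1/2)^(27/10) ≈ 0.1539.
C₀ = D/Vd = 1614/127 ≈ 12.709 mg/L.
Before the 3rd dose, 2 doses have been given. Superposition: Cmin = C₀·(f + f²).
≈ 12.709 × (0.1539 + 0.0237) ≈ 12.709 × 0.1776 ≈ 2.257 mg/L.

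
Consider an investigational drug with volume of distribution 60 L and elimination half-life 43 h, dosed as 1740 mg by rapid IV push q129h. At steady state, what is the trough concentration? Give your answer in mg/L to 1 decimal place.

4.1 mg/L

τ = 129 h = 3 half-lives, so f = (1/2)^3 = 0.125.
At steady state, R = 1/(1 − 0.125) = 8/7.
Single-dose peak C₀ = D/Vd = 1740/60 = 29 mg/L.
Steady-state peak Cmax,ss = C₀·R = 29 × 8/7 ≈ 33.143 mg/L.
Steady-state trough Cmin,ss = Cmax,ss·f ≈ 33.143 × 0.125 ≈ 4.143 mg/L.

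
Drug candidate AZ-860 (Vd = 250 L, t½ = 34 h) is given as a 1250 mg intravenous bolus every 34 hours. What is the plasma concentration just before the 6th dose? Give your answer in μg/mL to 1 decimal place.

4.8 μg/mL

f = (1/2)^(τ/t½) = (1/2)^(34/34) ≈ 0.5000.
C₀ = D/Vd = 1250/250 ≈ 5.000 μg/mL.
Before the 6th dose, 5 doses have been given. Superposition: Cmin = C₀·(f + f² + … + f^5).
≈ 5.000 × (0.5000 + 0.2500 + 0.1250 + 0.0625 + 0.0313) ≈ 5.000 × 0.9688 ≈ 4.844 μg/mL.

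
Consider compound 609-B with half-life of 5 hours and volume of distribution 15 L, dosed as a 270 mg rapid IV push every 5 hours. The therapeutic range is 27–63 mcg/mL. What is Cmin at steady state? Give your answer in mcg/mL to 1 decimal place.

18.0 mcg/mL

τ = 5 h = 1 half-life, so f = (1/2)^1 = 0.5.
Accumulation ratio R = 1/(1 − f) = 1/0.5 = 2/1.
Single-dose peak C₀ = D/Vd = 270/15 = 18 mcg/mL.
Steady-state peak Cmax,ss = C₀·R = 18 × 2/1 ≈ 36.000 mcg/mL.
Steady-state trough Cmin,ss = Cmax,ss·f ≈ 36.000 × 0.5 ≈ 18.000 mcg/mL.
Trough 18.0 mcg/mL vs MEC 27 mcg/mL: subtherapeutic.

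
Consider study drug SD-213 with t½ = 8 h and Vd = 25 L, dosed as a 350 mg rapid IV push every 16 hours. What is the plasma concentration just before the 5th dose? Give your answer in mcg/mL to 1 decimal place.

f = (1/2)^(τ/t½) = (1/2)^(16/8) ≈ 0.2500.
C₀ = D/Vd = 350/25 ≈ 14.000 mcg/mL.
Before the 5th dose, 4 doses have been given. Superposition: Cmin = C₀·(f + f² + … + f^4).
≈ 14.000 × (0.2500 + 0.0625 + 0.0156 + 0.0039) ≈ 14.000 × 0.3320 ≈ 4.648 mcg/mL.

4.6 mcg/mL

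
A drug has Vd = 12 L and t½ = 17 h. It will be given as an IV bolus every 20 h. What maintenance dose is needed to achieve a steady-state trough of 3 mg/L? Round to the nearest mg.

τ/t½ = 20/17 ≈ 1.1765, so f = (1/2)^(20/17) ≈ 0.442433.
Cmin,ss = (D/Vd)·f/(1−f), so D = Cmin,ss·Vd·(1−f)/f.
D = 3 × 12 × (1−f)/f ≈ 3 × 12 × 1.26023 ≈ 45.37 mg.

45 mg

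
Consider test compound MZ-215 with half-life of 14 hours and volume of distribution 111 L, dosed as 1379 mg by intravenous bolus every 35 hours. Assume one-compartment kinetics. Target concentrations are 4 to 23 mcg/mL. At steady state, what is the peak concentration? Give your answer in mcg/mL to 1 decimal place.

Over one 35-h interval, 35/14 ≈ 2.5 half-lives elapse, leaving f ≈ 0.1768 of each dose.
Accumulation ratio R = 1/(1 − f) ≈ 1/0.8232 ≈ 1.2148.
Single-dose peak C₀ = D/Vd = 1379/111 ≈ 12.423 mcg/mL.
Cmax,ss = C₀/(1 − f) ≈ 12.423/0.8232 ≈ 15.091 mcg/mL.
Peak 15.1 mcg/mL vs MTC 23 mcg/mL: below toxic threshold.

15.1 mcg/mL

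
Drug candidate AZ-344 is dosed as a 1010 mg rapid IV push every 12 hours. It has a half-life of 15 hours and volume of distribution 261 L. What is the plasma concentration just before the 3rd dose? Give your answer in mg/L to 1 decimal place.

3.5 mg/L

f = (1/2)^(τ/t½) = (1/2)^(12/15) ≈ 0.5743.
C₀ = D/Vd = 1010/261 ≈ 3.870 mg/L.
Before the 3rd dose, 2 doses have been given. Superposition: Cmin = C₀·(f + f²).
≈ 3.870 × (0.5743 + 0.3298) ≈ 3.870 × 0.9041 ≈ 3.499 mg/L.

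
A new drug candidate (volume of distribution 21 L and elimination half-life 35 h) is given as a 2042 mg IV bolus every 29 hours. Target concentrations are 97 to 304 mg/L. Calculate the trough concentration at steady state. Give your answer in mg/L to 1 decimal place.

125.3 mg/L

τ/t½ = 29/35 ≈ 0.82857, so fraction remaining f = (1/2)^(29/35) ≈ 0.5631.
At steady state, accumulation factor R = 1/(1 − e^(−kτ)) ≈ 2.2889.
Single-dose peak C₀ = D/Vd = 2042/21 ≈ 97.238 mg/L.
Steady-state peak Cmax,ss = C₀·R ≈ 97.238 × 2.2889 ≈ 222.568 mg/L.
One interval later, Cmin,ss = Cmax,ss·e^(−kτ) ≈ 222.568 × 0.5631 ≈ 125.328 mg/L.
Trough 125.3 mg/L vs MEC 97 mg/L: adequate.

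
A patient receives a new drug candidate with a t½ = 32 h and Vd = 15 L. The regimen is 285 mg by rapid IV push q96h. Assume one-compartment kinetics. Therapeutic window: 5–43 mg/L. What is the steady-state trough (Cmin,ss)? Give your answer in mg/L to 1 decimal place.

2.7 mg/L

The dosing interval is 3 half-lives, so f = 2^(−3) = 0.125.
Accumulation ratio R = 1/(1 − f) = 1/0.875 = 8/7.
Single-dose peak C₀ = D/Vd = 285/15 = 19 mg/L.
Steady-state peak Cmax,ss = C₀·R = 19 × 8/7 ≈ 21.714 mg/L.
Steady-state trough Cmin,ss = Cmax,ss·f ≈ 21.714 × 0.125 ≈ 2.714 mg/L.
Trough 2.7 mg/L vs MEC 5 mg/L: subtherapeutic.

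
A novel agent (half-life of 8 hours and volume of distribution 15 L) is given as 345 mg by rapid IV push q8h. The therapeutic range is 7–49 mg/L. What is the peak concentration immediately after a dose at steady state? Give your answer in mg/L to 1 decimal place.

46.0 mg/L

τ = 8 h = 1 half-life, so f = (1/2)^1 = 0.5.
Accumulation ratio R = 1/(1 − f) = 1/0.5 = 2/1.
Single-dose peak C₀ = D/Vd = 345/15 = 23 mg/L.
Steady-state peak Cmax,ss = C₀·R = 23 × 2/1 ≈ 46.000 mg/L.
Peak 46.0 mg/L vs MTC 49 mg/L: below toxic threshold.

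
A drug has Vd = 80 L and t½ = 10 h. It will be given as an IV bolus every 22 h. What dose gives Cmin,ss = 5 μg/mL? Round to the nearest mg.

τ/t½ = 22/10 ≈ 2.2, so f = (1/2)^(22/10) ≈ 0.217638.
Cmin,ss = (D/Vd)·f/(1−f), so D = Cmin,ss·Vd·(1−f)/f.
D = 5 × 80 × (1−f)/f ≈ 5 × 80 × 3.59479 ≈ 1437.92 mg.

1438 mg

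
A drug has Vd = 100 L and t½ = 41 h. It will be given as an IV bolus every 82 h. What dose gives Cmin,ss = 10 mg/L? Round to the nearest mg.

τ/t½ = 82/41 ≈ 2, so f = (1/2)^(82/41) ≈ 0.250000.
Cmin,ss = (D/Vd)·f/(1−f), so D = Cmin,ss·Vd·(1−f)/f.
D = 10 × 100 × (1−f)/f ≈ 10 × 100 × 3.00000 ≈ 3000.00 mg.

3000 mg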